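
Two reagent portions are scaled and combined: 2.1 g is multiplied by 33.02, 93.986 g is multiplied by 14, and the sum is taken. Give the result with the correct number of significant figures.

2.1 × 33.02 = 69.342 → 69 g (2 s.f., last digit at the 10^0 place).
93.986 × 14 = 1315.804 → 1.3 × 10^3 g (2 s.f., last digit at the 10^2 place).
Sum: 1385.146 g; keep the coarser place, 10^2.
Result: 1.4 × 10^3 g.

1.4 × 10^3 g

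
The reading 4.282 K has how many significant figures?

4.282: every digit is nonzero and significant.

4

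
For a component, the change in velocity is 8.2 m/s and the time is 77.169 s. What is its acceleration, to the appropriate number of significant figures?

0.11 m/s²

acceleration = 8.2 m/s ÷ 77.169 s = 0.106260285866… m/s².
8.2 has 2 significant figures; 77.169 has 5.
Division/multiplication keeps the fewest: 2 significant figures.
Rounded: 0.11 m/s².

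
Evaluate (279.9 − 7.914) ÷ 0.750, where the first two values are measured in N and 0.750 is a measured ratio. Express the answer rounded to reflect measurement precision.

363 N

279.9 N − 7.914 N = 271.986 N; the difference is limited to 1 decimal place (4 s.f.).
Carrying full precision, 271.986 ÷ 0.750 = 362.648 N; 0.750 has 3 s.f., so the result keeps min(4, 3) = 3 s.f.
Rounded to 3 significant figures: 363 N.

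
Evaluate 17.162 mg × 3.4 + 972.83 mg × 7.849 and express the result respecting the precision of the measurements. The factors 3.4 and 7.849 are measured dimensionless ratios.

7694 mg

17.162 × 3.4 = 58.3508 → 58 mg (2 s.f., last digit at the 10^0 place).
972.83 × 7.849 = 7635.74267 → 7636 mg (4 s.f., last digit at the 10^0 place).
Sum: 7694.09347 mg; keep the coarser place, 10^0.
Result: 7694 mg.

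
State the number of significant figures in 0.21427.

5

0.21427: leading zeros are not significant.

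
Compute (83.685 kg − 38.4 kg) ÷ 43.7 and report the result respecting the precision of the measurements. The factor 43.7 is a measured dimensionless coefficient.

1.04 kg

83.685 kg − 38.4 kg = 45.285 kg; the difference is limited to 1 decimal place (3 s.f.).
Carrying full precision, 45.285 ÷ 43.7 = 1.03627002288… kg; 43.7 has 3 s.f., so the result keeps min(3, 3) = 3 s.f.
Rounded to 3 significant figures: 1.04 kg.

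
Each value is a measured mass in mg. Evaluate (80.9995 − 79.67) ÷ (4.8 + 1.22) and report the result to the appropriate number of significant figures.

80.9995 − 79.67 = 1.3295, limited to 2 d.p. → 3 s.f.; 4.8 + 1.22 = 6.02, limited to 1 d.p. → 2 s.f.
Carrying full precision, 1.3295 ÷ 6.02 = 0.22084717608…; keep min(3, 2) = 2 s.f.
Rounded to 2 significant figures: 0.22.

0.22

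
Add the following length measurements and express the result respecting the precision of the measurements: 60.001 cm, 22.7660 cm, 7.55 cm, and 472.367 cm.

562.68 cm

60.001 cm + 22.7660 cm + 7.55 cm + 472.367 cm = 562.6840 cm.
Addition/subtraction keeps the fewest decimal places: 60.001 → 3 decimal places, 22.7660 → 4 decimal places, 7.55 → 2 decimal places, 472.367 → 3 decimal places; limit is 2.
Rounded to 2 decimal places: 562.68 cm.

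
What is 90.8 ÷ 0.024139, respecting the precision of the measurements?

90.8 ÷ 0.024139 = 3761.54770289…
Multiplication/division keeps the fewest significant figures: 90.8 → 3 s.f., 0.024139 → 5 s.f.; limit is 3.
Rounded to 3 significant figures: 3.76 × 10^3.

3.76 × 10^3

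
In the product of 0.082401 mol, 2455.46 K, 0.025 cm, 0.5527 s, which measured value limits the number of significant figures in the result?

0.082401 mol → 5 s.f.; 2455.46 K → 6 s.f.; 0.025 cm → 2 s.f.; 0.5527 s → 4 s.f.
The fewest is 2 significant figures, from 0.025 cm.

0.025 cm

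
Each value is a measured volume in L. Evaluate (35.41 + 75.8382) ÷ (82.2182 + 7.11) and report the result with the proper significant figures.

1.245

35.41 + 75.8382 = 111.2482, limited to 2 d.p. → 5 s.f.; 82.2182 + 7.11 = 89.3282, limited to 2 d.p. → 4 s.f.
Carrying full precision, 111.2482 ÷ 89.3282 = 1.24538723494…; keep min(5, 4) = 4 s.f.
Rounded to 4 significant figures: 1.245.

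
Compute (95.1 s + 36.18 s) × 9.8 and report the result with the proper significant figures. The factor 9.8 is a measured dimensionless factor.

95.1 s + 36.18 s = 131.28 s; the sum is limited to 1 decimal place (4 s.f.).
Carrying full precision, 131.28 × 9.8 = 1286.544 s; 9.8 has 2 s.f., so the result keeps min(4, 2) = 2 s.f.
Rounded to 2 significant figures: 1.3 × 10³ s.

1.3 × 10³ s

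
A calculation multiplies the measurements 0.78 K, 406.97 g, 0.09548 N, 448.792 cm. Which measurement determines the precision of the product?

0.78 K → 2 s.f.; 406.97 g → 5 s.f.; 0.09548 N → 4 s.f.; 448.792 cm → 6 s.f.
The fewest is 2 significant figures, from 0.78 K.

0.78 K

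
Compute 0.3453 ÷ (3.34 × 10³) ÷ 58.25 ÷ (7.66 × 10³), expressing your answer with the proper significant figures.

0.3453 ÷ (3.34 × 10³) ÷ 58.25 ÷ (7.66 × 10³) = 2.3169966838 × 10^-10…
Multiplication/division keeps the fewest significant figures: 0.3453 → 4 s.f., 3.34 × 10³ → 3 s.f., 58.25 → 4 s.f., 7.66 × 10³ → 3 s.f.; limit is 3.
Rounded to 3 significant figures: 2.32 × 10⁻¹⁰.

2.32 × 10⁻¹⁰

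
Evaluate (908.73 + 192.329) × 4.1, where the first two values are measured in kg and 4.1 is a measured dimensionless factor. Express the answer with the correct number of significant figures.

908.73 kg + 192.329 kg = 1101.059 kg; the sum is limited to 2 decimal places (6 s.f.).
Carrying full precision, 1101.059 × 4.1 = 4514.3419 kg; 4.1 has 2 s.f., so the result keeps min(6, 2) = 2 s.f.
Rounded to 2 significant figures: 4.5 × 10^3 kg.

4.5 × 10^3 kg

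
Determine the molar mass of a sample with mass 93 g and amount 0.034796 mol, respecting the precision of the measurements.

molar mass = 93 g ÷ 0.034796 mol = 2672.72100241… g/mol.
93 has 2 significant figures; 0.034796 has 5.
Division/multiplication keeps the fewest: 2 significant figures.
Rounded: 2.7 × 10^3 g/mol.

2.7 × 10^3 g/mol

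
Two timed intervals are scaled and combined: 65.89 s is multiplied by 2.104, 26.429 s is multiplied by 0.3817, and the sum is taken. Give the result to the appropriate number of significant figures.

65.89 × 2.104 = 138.63256 → 138.6 s (4 s.f., last digit at the 10^-1 place).
26.429 × 0.3817 = 10.0879493 → 10.09 s (4 s.f., last digit at the 10^-2 place).
Sum: 148.7205093 s; keep the coarser place, 10^-1.
Result: 148.7 s.

148.7 s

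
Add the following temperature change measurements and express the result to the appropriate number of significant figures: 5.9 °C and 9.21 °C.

15.1 °C

5.9 °C + 9.21 °C = 15.11 °C.
Addition/subtraction keeps the fewest decimal places: 5.9 → 1 decimal place, 9.21 → 2 decimal places; limit is 1.
Rounded to 1 decimal place: 15.1 °C.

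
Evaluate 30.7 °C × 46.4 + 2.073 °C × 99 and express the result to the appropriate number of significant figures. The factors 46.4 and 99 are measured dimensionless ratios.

30.7 × 46.4 = 1424.48 → 1.42 × 10^3 °C (3 s.f., last digit at the 10^1 place).
2.073 × 99 = 205.227 → 2.1 × 10^2 °C (2 s.f., last digit at the 10^1 place).
Sum: 1629.707 °C; keep the coarser place, 10^1.
Result: 1.63 × 10^3 °C.

1.63 × 10^3 °C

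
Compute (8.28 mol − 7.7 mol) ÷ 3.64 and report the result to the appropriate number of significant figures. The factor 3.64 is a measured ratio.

8.28 mol − 7.7 mol = 0.58 mol; the difference is limited to 1 decimal place (1 s.f.).
Carrying full precision, 0.58 ÷ 3.64 = 0.159340659341… mol; 3.64 has 3 s.f., so the result keeps min(1, 3) = 1 s.f.
Rounded to 1 significant figure: 0.2 mol.

0.2 mol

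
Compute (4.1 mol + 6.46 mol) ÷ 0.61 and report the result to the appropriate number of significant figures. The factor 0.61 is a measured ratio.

4.1 mol + 6.46 mol = 10.56 mol; the sum is limited to 1 decimal place (3 s.f.).
Carrying full precision, 10.56 ÷ 0.61 = 17.3114754098… mol; 0.61 has 2 s.f., so the result keeps min(3, 2) = 2 s.f.
Rounded to 2 significant figures: 17 mol.

17 mol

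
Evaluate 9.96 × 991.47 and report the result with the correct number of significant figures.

9.96 × 991.47 = 9875.0412
Multiplication/division keeps the fewest significant figures: 9.96 → 3 s.f., 991.47 → 5 s.f.; limit is 3.
Rounded to 3 significant figures: 9.88 × 10³.

9.88 × 10³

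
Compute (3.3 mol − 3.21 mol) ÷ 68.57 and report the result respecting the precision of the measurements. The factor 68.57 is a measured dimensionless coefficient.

3.3 mol − 3.21 mol = 0.09 mol; the difference is limited to 1 decimal place (1 s.f.).
Carrying full precision, 0.09 ÷ 68.57 = 0.00131252734432… mol; 68.57 has 4 s.f., so the result keeps min(1, 4) = 1 s.f.
Rounded to 1 significant figure: 0.001 mol.

0.001 mol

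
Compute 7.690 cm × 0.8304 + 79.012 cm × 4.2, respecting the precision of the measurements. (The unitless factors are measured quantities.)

3.4 × 10^2 cm

7.690 × 0.8304 = 6.385776 → 6.386 cm (4 s.f., last digit at the 10^-3 place).
79.012 × 4.2 = 331.8504 → 3.3 × 10^2 cm (2 s.f., last digit at the 10^1 place).
Sum: 338.236176 cm; keep the coarser place, 10^1.
Result: 3.4 × 10^2 cm.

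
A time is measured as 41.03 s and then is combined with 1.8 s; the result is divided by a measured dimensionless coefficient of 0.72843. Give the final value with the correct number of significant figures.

58.8 s

41.03 s + 1.8 s = 42.83 s; the sum is limited to 1 decimal place (3 s.f.).
Carrying full precision, 42.83 ÷ 0.72843 = 58.7976881787… s; 0.72843 has 5 s.f., so the result keeps min(3, 5) = 3 s.f.
Rounded to 3 significant figures: 58.8 s.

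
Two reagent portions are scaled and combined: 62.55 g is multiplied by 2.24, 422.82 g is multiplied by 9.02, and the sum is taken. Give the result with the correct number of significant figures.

62.55 × 2.24 = 140.112 → 1.40 × 10^2 g (3 s.f., last digit at the 10^0 place).
422.82 × 9.02 = 3813.8364 → 3.81 × 10^3 g (3 s.f., last digit at the 10^1 place).
Sum: 3953.9484 g; keep the coarser place, 10^1.
Result: 3.95 × 10^3 g.

3.95 × 10^3 g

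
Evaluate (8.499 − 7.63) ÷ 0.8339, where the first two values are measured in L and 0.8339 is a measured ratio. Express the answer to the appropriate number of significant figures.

1.0 L

8.499 L − 7.63 L = 0.869 L; the difference is limited to 2 decimal places (2 s.f.).
Carrying full precision, 0.869 ÷ 0.8339 = 1.04209137786… L; 0.8339 has 4 s.f., so the result keeps min(2, 4) = 2 s.f.
Rounded to 2 significant figures: 1.0 L.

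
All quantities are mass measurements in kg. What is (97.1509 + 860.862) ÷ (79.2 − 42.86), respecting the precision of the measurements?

26.4

97.1509 + 860.862 = 958.0129, limited to 3 d.p. → 6 s.f.; 79.2 − 42.86 = 36.34, limited to 1 d.p. → 3 s.f.
Carrying full precision, 958.0129 ÷ 36.34 = 26.3624903687…; keep min(6, 3) = 3 s.f.
Rounded to 3 significant figures: 26.4.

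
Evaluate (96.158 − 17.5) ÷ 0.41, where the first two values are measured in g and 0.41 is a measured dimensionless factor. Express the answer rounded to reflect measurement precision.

96.158 g − 17.5 g = 78.658 g; the difference is limited to 1 decimal place (3 s.f.).
Carrying full precision, 78.658 ÷ 0.41 = 191.848780488… g; 0.41 has 2 s.f., so the result keeps min(3, 2) = 2 s.f.
Rounded to 2 significant figures: 1.9 × 10^2 g.

1.9 × 10^2 g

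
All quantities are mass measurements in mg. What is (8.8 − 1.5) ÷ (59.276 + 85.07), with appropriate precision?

8.8 − 1.5 = 7.3, limited to 1 d.p. → 2 s.f.; 59.276 + 85.07 = 144.346, limited to 2 d.p. → 5 s.f.
Carrying full precision, 7.3 ÷ 144.346 = 0.0505729289346…; keep min(2, 5) = 2 s.f.
Rounded to 2 significant figures: 0.051.

0.051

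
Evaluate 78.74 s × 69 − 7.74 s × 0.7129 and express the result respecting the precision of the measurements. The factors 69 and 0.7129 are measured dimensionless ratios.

78.74 × 69 = 5433.06 → 5.4 × 10³ s (2 s.f., last digit at the 10^2 place).
7.74 × 0.7129 = 5.517846 → 5.52 s (3 s.f., last digit at the 10^-2 place).
Difference: 5427.542154 s; keep the coarser place, 10^2.
Result: 5.4 × 10³ s.

5.4 × 10³ s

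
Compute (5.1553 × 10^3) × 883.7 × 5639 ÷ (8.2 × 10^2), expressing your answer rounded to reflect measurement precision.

(5.1553 × 10^3) × 883.7 × 5639 ÷ (8.2 × 10^2) = 31329036.6119…
Multiplication/division keeps the fewest significant figures: 5.1553 × 10^3 → 5 s.f., 883.7 → 4 s.f., 5639 → 4 s.f., 8.2 × 10^2 → 2 s.f.; limit is 2.
Rounded to 2 significant figures: 3.1 × 10^7.

3.1 × 10^7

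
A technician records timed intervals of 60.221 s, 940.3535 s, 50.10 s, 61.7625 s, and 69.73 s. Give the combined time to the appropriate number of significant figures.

1182.17 s

60.221 s + 940.3535 s + 50.10 s + 61.7625 s + 69.73 s = 1182.1670 s.
Addition/subtraction keeps the fewest decimal places: 60.221 → 3 decimal places, 940.3535 → 4 decimal places, 50.10 → 2 decimal places, 61.7625 → 4 decimal places, 69.73 → 2 decimal places; limit is 2.
Rounded to 2 decimal places: 1182.17 s.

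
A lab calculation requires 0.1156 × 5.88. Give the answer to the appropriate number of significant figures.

0.680

0.1156 × 5.88 = 0.679728
Multiplication/division keeps the fewest significant figures: 0.1156 → 4 s.f., 5.88 → 3 s.f.; limit is 3.
Rounded to 3 significant figures: 0.680.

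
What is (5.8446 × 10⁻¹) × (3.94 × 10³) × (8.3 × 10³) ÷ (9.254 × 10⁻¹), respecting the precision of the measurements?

2.1 × 10⁷

(5.8446 × 10⁻¹) × (3.94 × 10³) × (8.3 × 10³) ÷ (9.254 × 10⁻¹) = 20653783.1424…
Multiplication/division keeps the fewest significant figures: 5.8446 × 10⁻¹ → 5 s.f., 3.94 × 10³ → 3 s.f., 8.3 × 10³ → 2 s.f., 9.254 × 10⁻¹ → 4 s.f.; limit is 2.
Rounded to 2 significant figures: 2.1 × 10⁷.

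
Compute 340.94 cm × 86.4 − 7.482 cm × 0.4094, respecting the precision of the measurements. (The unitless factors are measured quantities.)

2.95 × 10⁴ cm

340.94 × 86.4 = 29457.216 → 2.95 × 10⁴ cm (3 s.f., last digit at the 10^2 place).
7.482 × 0.4094 = 3.0631308 → 3.063 cm (4 s.f., last digit at the 10^-3 place).
Difference: 29454.1528692 cm; keep the coarser place, 10^2.
Result: 2.95 × 10⁴ cm.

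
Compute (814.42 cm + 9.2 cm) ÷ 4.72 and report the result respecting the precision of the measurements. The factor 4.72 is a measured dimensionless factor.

174 cm

814.42 cm + 9.2 cm = 823.62 cm; the sum is limited to 1 decimal place (4 s.f.).
Carrying full precision, 823.62 ÷ 4.72 = 174.495762712… cm; 4.72 has 3 s.f., so the result keeps min(4, 3) = 3 s.f.
Rounded to 3 significant figures: 174 cm.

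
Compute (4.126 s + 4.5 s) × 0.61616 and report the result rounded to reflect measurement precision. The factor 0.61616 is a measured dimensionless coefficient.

4.126 s + 4.5 s = 8.626 s; the sum is limited to 1 decimal place (2 s.f.).
Carrying full precision, 8.626 × 0.61616 = 5.31499616 s; 0.61616 has 5 s.f., so the result keeps min(2, 5) = 2 s.f.
Rounded to 2 significant figures: 5.3 s.

5.3 s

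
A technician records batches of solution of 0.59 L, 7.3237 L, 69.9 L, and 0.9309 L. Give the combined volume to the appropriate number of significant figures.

78.7 L

0.59 L + 7.3237 L + 69.9 L + 0.9309 L = 78.7446 L.
Addition/subtraction keeps the fewest decimal places: 0.59 → 2 decimal places, 7.3237 → 4 decimal places, 69.9 → 1 decimal place, 0.9309 → 4 decimal places; limit is 1.
Rounded to 1 decimal place: 78.7 L.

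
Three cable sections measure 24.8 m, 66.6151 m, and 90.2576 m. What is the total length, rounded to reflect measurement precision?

181.7 m

24.8 m + 66.6151 m + 90.2576 m = 181.6727 m.
Addition/subtraction keeps the fewest decimal places: 24.8 → 1 decimal place, 66.6151 → 4 decimal places, 90.2576 → 4 decimal places; limit is 1.
Rounded to 1 decimal place: 181.7 m.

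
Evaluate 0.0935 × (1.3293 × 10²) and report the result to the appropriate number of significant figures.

12.4

0.0935 × (1.3293 × 10²) = 12.428955
Multiplication/division keeps the fewest significant figures: 0.0935 → 3 s.f., 1.3293 × 10² → 5 s.f.; limit is 3.
Rounded to 3 significant figures: 12.4.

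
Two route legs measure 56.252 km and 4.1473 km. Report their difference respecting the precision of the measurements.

52.105 km

56.252 km − 4.1473 km = 52.1047 km.
Addition/subtraction keeps the fewest decimal places: 56.252 → 3 decimal places, 4.1473 → 4 decimal places; limit is 3.
Rounded to 3 decimal places: 52.105 km.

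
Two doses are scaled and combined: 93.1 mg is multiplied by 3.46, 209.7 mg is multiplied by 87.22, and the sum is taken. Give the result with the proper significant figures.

93.1 × 3.46 = 322.126 → 322 mg (3 s.f., last digit at the 10^0 place).
209.7 × 87.22 = 18290.034 → 1.829 × 10^4 mg (4 s.f., last digit at the 10^1 place).
Sum: 18612.16 mg; keep the coarser place, 10^1.
Result: 1.861 × 10^4 mg.

1.861 × 10^4 mg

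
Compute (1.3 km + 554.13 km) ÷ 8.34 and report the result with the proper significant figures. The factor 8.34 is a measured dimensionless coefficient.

66.6 km

1.3 km + 554.13 km = 555.43 km; the sum is limited to 1 decimal place (4 s.f.).
Carrying full precision, 555.43 ÷ 8.34 = 66.5983213429… km; 8.34 has 3 s.f., so the result keeps min(4, 3) = 3 s.f.
Rounded to 3 significant figures: 66.6 km.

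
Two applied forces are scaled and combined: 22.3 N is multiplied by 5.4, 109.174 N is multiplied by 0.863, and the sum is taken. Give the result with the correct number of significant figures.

22.3 × 5.4 = 120.42 → 1.2 × 10² N (2 s.f., last digit at the 10^1 place).
109.174 × 0.863 = 94.217162 → 94.2 N (3 s.f., last digit at the 10^-1 place).
Sum: 214.637162 N; keep the coarser place, 10^1.
Result: 2.1 × 10² N.

2.1 × 10² N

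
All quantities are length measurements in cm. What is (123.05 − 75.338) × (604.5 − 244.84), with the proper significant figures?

1.716 × 10⁴ cm²

123.05 − 75.338 = 47.712, limited to 2 d.p. → 4 s.f.; 604.5 − 244.84 = 359.66, limited to 1 d.p. → 4 s.f.
Carrying full precision, 47.712 × 359.66 = 17160.09792; keep min(4, 4) = 4 s.f.
Rounded to 4 significant figures: 1.716 × 10⁴ cm².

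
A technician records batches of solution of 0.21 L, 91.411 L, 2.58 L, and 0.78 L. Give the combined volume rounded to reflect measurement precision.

94.98 L

0.21 L + 91.411 L + 2.58 L + 0.78 L = 94.981 L.
Addition/subtraction keeps the fewest decimal places: 0.21 → 2 decimal places, 91.411 → 3 decimal places, 2.58 → 2 decimal places, 0.78 → 2 decimal places; limit is 2.
Rounded to 2 decimal places: 94.98 L.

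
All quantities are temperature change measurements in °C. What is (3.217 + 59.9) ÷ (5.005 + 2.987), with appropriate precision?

7.90

3.217 + 59.9 = 63.117, limited to 1 d.p. → 3 s.f.; 5.005 + 2.987 = 7.992, limited to 3 d.p. → 4 s.f.
Carrying full precision, 63.117 ÷ 7.992 = 7.89752252252…; keep min(3, 4) = 3 s.f.
Rounded to 3 significant figures: 7.90.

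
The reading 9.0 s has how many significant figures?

2

9.0: trailing zeros after a decimal point are significant.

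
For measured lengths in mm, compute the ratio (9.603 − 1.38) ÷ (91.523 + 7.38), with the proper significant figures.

0.0831

9.603 − 1.38 = 8.223, limited to 2 d.p. → 3 s.f.; 91.523 + 7.38 = 98.903, limited to 2 d.p. → 4 s.f.
Carrying full precision, 8.223 ÷ 98.903 = 0.0831420684914…; keep min(3, 4) = 3 s.f.
Rounded to 3 significant figures: 0.0831.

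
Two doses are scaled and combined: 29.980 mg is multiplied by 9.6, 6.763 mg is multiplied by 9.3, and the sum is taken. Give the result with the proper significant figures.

29.980 × 9.6 = 287.808 → 2.9 × 10² mg (2 s.f., last digit at the 10^1 place).
6.763 × 9.3 = 62.8959 → 63 mg (2 s.f., last digit at the 10^0 place).
Sum: 350.7039 mg; keep the coarser place, 10^1.
Result: 3.5 × 10² mg.

3.5 × 10² mg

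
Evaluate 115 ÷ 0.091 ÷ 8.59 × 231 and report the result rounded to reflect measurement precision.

115 ÷ 0.091 ÷ 8.59 × 231 = 33984.0601773…
Multiplication/division keeps the fewest significant figures: 115 → 3 s.f., 0.091 → 2 s.f., 8.59 → 3 s.f., 231 → 3 s.f.; limit is 2.
Rounded to 2 significant figures: 3.4 × 10⁴.

3.4 × 10⁴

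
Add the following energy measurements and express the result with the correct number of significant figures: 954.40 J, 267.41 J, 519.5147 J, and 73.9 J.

1815.2 J

954.40 J + 267.41 J + 519.5147 J + 73.9 J = 1815.2247 J.
Addition/subtraction keeps the fewest decimal places: 954.40 → 2 decimal places, 267.41 → 2 decimal places, 519.5147 → 4 decimal places, 73.9 → 1 decimal place; limit is 1.
Rounded to 1 decimal place: 1815.2 J.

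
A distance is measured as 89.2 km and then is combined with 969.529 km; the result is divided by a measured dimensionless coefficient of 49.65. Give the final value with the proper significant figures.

21.32 km

89.2 km + 969.529 km = 1058.729 km; the sum is limited to 1 decimal place (5 s.f.).
Carrying full precision, 1058.729 ÷ 49.65 = 21.3238469285… km; 49.65 has 4 s.f., so the result keeps min(5, 4) = 4 s.f.
Rounded to 4 significant figures: 21.32 km.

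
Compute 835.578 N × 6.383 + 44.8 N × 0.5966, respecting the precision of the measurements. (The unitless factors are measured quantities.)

835.578 × 6.383 = 5333.494374 → 5333 N (4 s.f., last digit at the 10^0 place).
44.8 × 0.5966 = 26.72768 → 26.7 N (3 s.f., last digit at the 10^-1 place).
Sum: 5360.222054 N; keep the coarser place, 10^0.
Result: 5.360 × 10^3 N.

5.360 × 10^3 N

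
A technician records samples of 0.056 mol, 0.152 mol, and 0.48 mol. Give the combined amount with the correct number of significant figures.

0.69 mol

0.056 mol + 0.152 mol + 0.48 mol = 0.688 mol.
Addition/subtraction keeps the fewest decimal places: 0.056 → 3 decimal places, 0.152 → 3 decimal places, 0.48 → 2 decimal places; limit is 2.
Rounded to 2 decimal places: 0.69 mol.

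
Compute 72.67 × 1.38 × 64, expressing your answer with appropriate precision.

6.4 × 10³

72.67 × 1.38 × 64 = 6418.2144
Multiplication/division keeps the fewest significant figures: 72.67 → 4 s.f., 1.38 → 3 s.f., 64 → 2 s.f.; limit is 2.
Rounded to 2 significant figures: 6.4 × 10³.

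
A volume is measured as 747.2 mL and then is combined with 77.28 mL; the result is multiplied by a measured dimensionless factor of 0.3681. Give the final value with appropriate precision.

747.2 mL + 77.28 mL = 824.48 mL; the sum is limited to 1 decimal place (4 s.f.).
Carrying full precision, 824.48 × 0.3681 = 303.491088 mL; 0.3681 has 4 s.f., so the result keeps min(4, 4) = 4 s.f.
Rounded to 4 significant figures: 303.5 mL.

303.5 mL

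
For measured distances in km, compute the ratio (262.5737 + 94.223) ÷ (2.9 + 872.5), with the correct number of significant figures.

262.5737 + 94.223 = 356.7967, limited to 3 d.p. → 6 s.f.; 2.9 + 872.5 = 875.4, limited to 1 d.p. → 4 s.f.
Carrying full precision, 356.7967 ÷ 875.4 = 0.407581334247…; keep min(6, 4) = 4 s.f.
Rounded to 4 significant figures: 0.4076.

0.4076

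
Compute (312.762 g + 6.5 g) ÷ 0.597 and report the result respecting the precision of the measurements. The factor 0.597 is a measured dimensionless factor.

312.762 g + 6.5 g = 319.262 g; the sum is limited to 1 decimal place (4 s.f.).
Carrying full precision, 319.262 ÷ 0.597 = 534.77721943… g; 0.597 has 3 s.f., so the result keeps min(4, 3) = 3 s.f.
Rounded to 3 significant figures: 5.35 × 10^2 g.

5.35 × 10^2 g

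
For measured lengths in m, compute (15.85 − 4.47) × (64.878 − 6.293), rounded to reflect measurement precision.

15.85 − 4.47 = 11.38, limited to 2 d.p. → 4 s.f.; 64.878 − 6.293 = 58.585, limited to 3 d.p. → 5 s.f.
Carrying full precision, 11.38 × 58.585 = 666.6973; keep min(4, 5) = 4 s.f.
Rounded to 4 significant figures: 666.7 m².

666.7 m²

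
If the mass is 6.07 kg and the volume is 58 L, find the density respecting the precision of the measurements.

density = 6.07 kg ÷ 58 L = 0.104655172414… kg/L.
6.07 has 3 significant figures; 58 has 2.
Division/multiplication keeps the fewest: 2 significant figures.
Rounded: 0.10 kg/L.

0.10 kg/L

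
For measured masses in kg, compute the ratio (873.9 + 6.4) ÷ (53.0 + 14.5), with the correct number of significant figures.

873.9 + 6.4 = 880.3, limited to 1 d.p. → 4 s.f.; 53.0 + 14.5 = 67.5, limited to 1 d.p. → 3 s.f.
Carrying full precision, 880.3 ÷ 67.5 = 13.0414814815…; keep min(4, 3) = 3 s.f.
Rounded to 3 significant figures: 13.0.

13.0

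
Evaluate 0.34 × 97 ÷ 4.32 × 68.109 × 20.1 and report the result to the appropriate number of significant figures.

0.34 × 97 ÷ 4.32 × 68.109 × 20.1 = 10451.2314542…
Multiplication/division keeps the fewest significant figures: 0.34 → 2 s.f., 97 → 2 s.f., 4.32 → 3 s.f., 68.109 → 5 s.f., 20.1 → 3 s.f.; limit is 2.
Rounded to 2 significant figures: 1.0 × 10^4.

1.0 × 10^4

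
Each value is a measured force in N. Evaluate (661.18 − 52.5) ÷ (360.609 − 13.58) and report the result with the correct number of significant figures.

1.754

661.18 − 52.5 = 608.68, limited to 1 d.p. → 4 s.f.; 360.609 − 13.58 = 347.029, limited to 2 d.p. → 5 s.f.
Carrying full precision, 608.68 ÷ 347.029 = 1.7539744517…; keep min(4, 5) = 4 s.f.
Rounded to 4 significant figures: 1.754.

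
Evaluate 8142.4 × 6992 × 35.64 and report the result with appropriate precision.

8142.4 × 6992 × 35.64 = 2.02904439091 × 10^9…
Multiplication/division keeps the fewest significant figures: 8142.4 → 5 s.f., 6992 → 4 s.f., 35.64 → 4 s.f.; limit is 4.
Rounded to 4 significant figures: 2.029 × 10⁹.

2.029 × 10⁹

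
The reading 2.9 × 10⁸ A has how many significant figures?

2

2.9 × 10⁸: in scientific notation every digit of the coefficient is significant.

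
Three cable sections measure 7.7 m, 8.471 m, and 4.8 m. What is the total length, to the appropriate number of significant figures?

7.7 m + 8.471 m + 4.8 m = 20.971 m.
Addition/subtraction keeps the fewest decimal places: 7.7 → 1 decimal place, 8.471 → 3 decimal places, 4.8 → 1 decimal place; limit is 1.
Rounded to 1 decimal place: 21.0 m.

21.0 m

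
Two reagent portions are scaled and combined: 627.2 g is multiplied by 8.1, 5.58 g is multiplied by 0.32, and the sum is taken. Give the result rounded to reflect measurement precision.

5.1 × 10^3 g

627.2 × 8.1 = 5080.32 → 5.1 × 10^3 g (2 s.f., last digit at the 10^2 place).
5.58 × 0.32 = 1.7856 → 1.8 g (2 s.f., last digit at the 10^-1 place).
Sum: 5082.1056 g; keep the coarser place, 10^2.
Result: 5.1 × 10^3 g.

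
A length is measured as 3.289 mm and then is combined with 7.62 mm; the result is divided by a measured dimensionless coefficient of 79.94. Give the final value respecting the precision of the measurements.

3.289 mm + 7.62 mm = 10.909 mm; the sum is limited to 2 decimal places (4 s.f.).
Carrying full precision, 10.909 ÷ 79.94 = 0.136464848636… mm; 79.94 has 4 s.f., so the result keeps min(4, 4) = 4 s.f.
Rounded to 4 significant figures: 0.1365 mm.

0.1365 mm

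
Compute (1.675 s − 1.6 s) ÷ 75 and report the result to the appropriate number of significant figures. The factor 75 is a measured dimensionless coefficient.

0.001 s

1.675 s − 1.6 s = 0.075 s; the difference is limited to 1 decimal place (1 s.f.).
Carrying full precision, 0.075 ÷ 75 = 0.001 s; 75 has 2 s.f., so the result keeps min(1, 2) = 1 s.f.
Rounded to 1 significant figure: 0.001 s.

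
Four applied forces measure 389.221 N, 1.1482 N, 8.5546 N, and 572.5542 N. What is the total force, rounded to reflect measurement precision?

389.221 N + 1.1482 N + 8.5546 N + 572.5542 N = 971.4780 N.
Addition/subtraction keeps the fewest decimal places: 389.221 → 3 decimal places, 1.1482 → 4 decimal places, 8.5546 → 4 decimal places, 572.5542 → 4 decimal places; limit is 3.
Rounded to 3 decimal places: 971.478 N.

971.478 N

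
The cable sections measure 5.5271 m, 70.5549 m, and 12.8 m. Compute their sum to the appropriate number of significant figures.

88.9 m

5.5271 m + 70.5549 m + 12.8 m = 88.8820 m.
Addition/subtraction keeps the fewest decimal places: 5.5271 → 4 decimal places, 70.5549 → 4 decimal places, 12.8 → 1 decimal place; limit is 1.
Rounded to 1 decimal place: 88.9 m.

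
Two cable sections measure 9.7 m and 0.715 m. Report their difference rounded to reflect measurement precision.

9.0 m

9.7 m − 0.715 m = 8.985 m.
Addition/subtraction keeps the fewest decimal places: 9.7 → 1 decimal place, 0.715 → 3 decimal places; limit is 1.
Rounded to 1 decimal place: 9.0 m.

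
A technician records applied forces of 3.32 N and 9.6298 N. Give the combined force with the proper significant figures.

12.95 N

3.32 N + 9.6298 N = 12.9498 N.
Addition/subtraction keeps the fewest decimal places: 3.32 → 2 decimal places, 9.6298 → 4 decimal places; limit is 2.
Rounded to 2 decimal places: 12.95 N.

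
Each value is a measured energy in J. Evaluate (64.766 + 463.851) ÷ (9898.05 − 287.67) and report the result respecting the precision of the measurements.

64.766 + 463.851 = 528.617, limited to 3 d.p. → 6 s.f.; 9898.05 − 287.67 = 9610.38, limited to 2 d.p. → 6 s.f.
Carrying full precision, 528.617 ÷ 9610.38 = 0.0550047968967…; keep min(6, 6) = 6 s.f.
Rounded to 6 significant figures: 0.0550048.

0.0550048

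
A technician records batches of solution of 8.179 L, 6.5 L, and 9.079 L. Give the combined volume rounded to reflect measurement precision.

8.179 L + 6.5 L + 9.079 L = 23.758 L.
Addition/subtraction keeps the fewest decimal places: 8.179 → 3 decimal places, 6.5 → 1 decimal place, 9.079 → 3 decimal places; limit is 1.
Rounded to 1 decimal place: 23.8 L.

23.8 L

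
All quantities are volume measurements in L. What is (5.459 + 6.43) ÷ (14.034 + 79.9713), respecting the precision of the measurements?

1.265 × 10⁻¹

5.459 + 6.43 = 11.889, limited to 2 d.p. → 4 s.f.; 14.034 + 79.9713 = 94.0053, limited to 3 d.p. → 5 s.f.
Carrying full precision, 11.889 ÷ 94.0053 = 0.126471592559…; keep min(4, 5) = 4 s.f.
Rounded to 4 significant figures: 1.265 × 10⁻¹.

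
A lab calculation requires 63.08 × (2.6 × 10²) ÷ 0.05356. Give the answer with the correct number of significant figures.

3.1 × 10⁵

63.08 × (2.6 × 10²) ÷ 0.05356 = 306213.592233…
Multiplication/division keeps the fewest significant figures: 63.08 → 4 s.f., 2.6 × 10² → 2 s.f., 0.05356 → 4 s.f.; limit is 2.
Rounded to 2 significant figures: 3.1 × 10⁵.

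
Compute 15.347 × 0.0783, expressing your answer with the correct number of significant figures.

15.347 × 0.0783 = 1.2016701
Multiplication/division keeps the fewest significant figures: 15.347 → 5 s.f., 0.0783 → 3 s.f.; limit is 3.
Rounded to 3 significant figures: 1.20.

1.20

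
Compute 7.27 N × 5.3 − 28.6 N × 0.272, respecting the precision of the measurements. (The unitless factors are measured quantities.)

7.27 × 5.3 = 38.531 → 39 N (2 s.f., last digit at the 10^0 place).
28.6 × 0.272 = 7.7792 → 7.78 N (3 s.f., last digit at the 10^-2 place).
Difference: 30.7518 N; keep the coarser place, 10^0.
Result: 31 N.

31 N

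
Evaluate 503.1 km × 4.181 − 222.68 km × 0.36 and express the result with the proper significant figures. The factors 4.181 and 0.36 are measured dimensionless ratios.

503.1 × 4.181 = 2103.4611 → 2103 km (4 s.f., last digit at the 10^0 place).
222.68 × 0.36 = 80.1648 → 8.0 × 10¹ km (2 s.f., last digit at the 10^0 place).
Difference: 2023.2963 km; keep the coarser place, 10^0.
Result: 2.023 × 10³ km.

2.023 × 10³ km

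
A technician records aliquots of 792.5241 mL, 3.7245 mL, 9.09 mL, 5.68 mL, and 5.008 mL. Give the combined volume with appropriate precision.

792.5241 mL + 3.7245 mL + 9.09 mL + 5.68 mL + 5.008 mL = 816.0266 mL.
Addition/subtraction keeps the fewest decimal places: 792.5241 → 4 decimal places, 3.7245 → 4 decimal places, 9.09 → 2 decimal places, 5.68 → 2 decimal places, 5.008 → 3 decimal places; limit is 2.
Rounded to 2 decimal places: 816.03 mL.

816.03 mL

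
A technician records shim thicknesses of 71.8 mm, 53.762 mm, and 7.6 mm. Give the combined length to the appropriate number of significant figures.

133.2 mm

71.8 mm + 53.762 mm + 7.6 mm = 133.162 mm.
Addition/subtraction keeps the fewest decimal places: 71.8 → 1 decimal place, 53.762 → 3 decimal places, 7.6 → 1 decimal place; limit is 1.
Rounded to 1 decimal place: 133.2 mm.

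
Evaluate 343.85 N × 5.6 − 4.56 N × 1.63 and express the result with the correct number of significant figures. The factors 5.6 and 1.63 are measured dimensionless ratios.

343.85 × 5.6 = 1925.56 → 1.9 × 10³ N (2 s.f., last digit at the 10^2 place).
4.56 × 1.63 = 7.4328 → 7.43 N (3 s.f., last digit at the 10^-2 place).
Difference: 1918.1272 N; keep the coarser place, 10^2.
Result: 1.9 × 10³ N.

1.9 × 10³ N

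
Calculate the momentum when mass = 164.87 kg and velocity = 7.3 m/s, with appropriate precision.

1.2 × 10³ kg·m/s

momentum = 164.87 kg × 7.3 m/s = 1203.551 kg·m/s.
164.87 has 5 significant figures; 7.3 has 2.
Division/multiplication keeps the fewest: 2 significant figures.
Rounded: 1.2 × 10³ kg·m/s.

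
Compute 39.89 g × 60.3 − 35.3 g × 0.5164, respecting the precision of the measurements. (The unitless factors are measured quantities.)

39.89 × 60.3 = 2405.367 → 2.41 × 10^3 g (3 s.f., last digit at the 10^1 place).
35.3 × 0.5164 = 18.22892 → 18.2 g (3 s.f., last digit at the 10^-1 place).
Difference: 2387.13808 g; keep the coarser place, 10^1.
Result: 2.39 × 10^3 g.

2.39 × 10^3 g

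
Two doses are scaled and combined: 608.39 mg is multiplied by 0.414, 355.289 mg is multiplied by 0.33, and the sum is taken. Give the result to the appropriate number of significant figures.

608.39 × 0.414 = 251.87346 → 252 mg (3 s.f., last digit at the 10^0 place).
355.289 × 0.33 = 117.24537 → 1.2 × 10^2 mg (2 s.f., last digit at the 10^1 place).
Sum: 369.11883 mg; keep the coarser place, 10^1.
Result: 3.7 × 10^2 mg.

3.7 × 10^2 mg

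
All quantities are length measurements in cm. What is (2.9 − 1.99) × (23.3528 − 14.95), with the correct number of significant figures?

2.9 − 1.99 = 0.91, limited to 1 d.p. → 1 s.f.; 23.3528 − 14.95 = 8.4028, limited to 2 d.p. → 3 s.f.
Carrying full precision, 0.91 × 8.4028 = 7.646548; keep min(1, 3) = 1 s.f.
Rounded to 1 significant figure: 8 cm².

8 cm²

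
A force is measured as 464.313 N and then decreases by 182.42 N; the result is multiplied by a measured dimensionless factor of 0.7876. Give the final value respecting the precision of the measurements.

222.0 N

464.313 N − 182.42 N = 281.893 N; the difference is limited to 2 decimal places (5 s.f.).
Carrying full precision, 281.893 × 0.7876 = 222.0189268 N; 0.7876 has 4 s.f., so the result keeps min(5, 4) = 4 s.f.
Rounded to 4 significant figures: 222.0 N.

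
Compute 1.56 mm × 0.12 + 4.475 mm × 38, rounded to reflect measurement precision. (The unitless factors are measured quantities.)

1.56 × 0.12 = 0.1872 → 0.19 mm (2 s.f., last digit at the 10^-2 place).
4.475 × 38 = 170.05 → 1.7 × 10² mm (2 s.f., last digit at the 10^1 place).
Sum: 170.2372 mm; keep the coarser place, 10^1.
Result: 1.7 × 10² mm.

1.7 × 10² mm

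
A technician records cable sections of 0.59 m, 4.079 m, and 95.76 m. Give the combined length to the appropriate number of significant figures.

0.59 m + 4.079 m + 95.76 m = 100.429 m.
Addition/subtraction keeps the fewest decimal places: 0.59 → 2 decimal places, 4.079 → 3 decimal places, 95.76 → 2 decimal places; limit is 2.
Rounded to 2 decimal places: 100.43 m.

100.43 m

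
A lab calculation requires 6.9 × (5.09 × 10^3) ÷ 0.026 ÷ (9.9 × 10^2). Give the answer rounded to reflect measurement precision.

1.4 × 10^3

6.9 × (5.09 × 10^3) ÷ 0.026 ÷ (9.9 × 10^2) = 1364.45221445…
Multiplication/division keeps the fewest significant figures: 6.9 → 2 s.f., 5.09 × 10^3 → 3 s.f., 0.026 → 2 s.f., 9.9 × 10^2 → 2 s.f.; limit is 2.
Rounded to 2 significant figures: 1.4 × 10^3.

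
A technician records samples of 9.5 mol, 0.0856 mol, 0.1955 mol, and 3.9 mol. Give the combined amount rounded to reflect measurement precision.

9.5 mol + 0.0856 mol + 0.1955 mol + 3.9 mol = 13.6811 mol.
Addition/subtraction keeps the fewest decimal places: 9.5 → 1 decimal place, 0.0856 → 4 decimal places, 0.1955 → 4 decimal places, 3.9 → 1 decimal place; limit is 1.
Rounded to 1 decimal place: 13.7 mol.

13.7 mol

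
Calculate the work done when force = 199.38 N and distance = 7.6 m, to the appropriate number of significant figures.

work done = 199.38 N × 7.6 m = 1515.288 J.
199.38 has 5 significant figures; 7.6 has 2.
Division/multiplication keeps the fewest: 2 significant figures.
Rounded: 1.5 × 10³ J.

1.5 × 10³ J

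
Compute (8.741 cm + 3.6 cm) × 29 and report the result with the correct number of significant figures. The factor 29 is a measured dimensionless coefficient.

3.6 × 10^2 cm

8.741 cm + 3.6 cm = 12.341 cm; the sum is limited to 1 decimal place (3 s.f.).
Carrying full precision, 12.341 × 29 = 357.889 cm; 29 has 2 s.f., so the result keeps min(3, 2) = 2 s.f.
Rounded to 2 significant figures: 3.6 × 10^2 cm.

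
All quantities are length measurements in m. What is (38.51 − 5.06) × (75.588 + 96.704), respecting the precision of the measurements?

5763 m²

38.51 − 5.06 = 33.45, limited to 2 d.p. → 4 s.f.; 75.588 + 96.704 = 172.292, limited to 3 d.p. → 6 s.f.
Carrying full precision, 33.45 × 172.292 = 5763.1674; keep min(4, 6) = 4 s.f.
Rounded to 4 significant figures: 5763 m².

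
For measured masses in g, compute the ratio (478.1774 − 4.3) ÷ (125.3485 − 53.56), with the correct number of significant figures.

6.601

478.1774 − 4.3 = 473.8774, limited to 1 d.p. → 4 s.f.; 125.3485 − 53.56 = 71.7885, limited to 2 d.p. → 4 s.f.
Carrying full precision, 473.8774 ÷ 71.7885 = 6.6010210549…; keep min(4, 4) = 4 s.f.
Rounded to 4 significant figures: 6.601.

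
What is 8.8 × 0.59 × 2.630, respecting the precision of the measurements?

14

8.8 × 0.59 × 2.630 = 13.65496
Multiplication/division keeps the fewest significant figures: 8.8 → 2 s.f., 0.59 → 2 s.f., 2.630 → 4 s.f.; limit is 2.
Rounded to 2 significant figures: 14.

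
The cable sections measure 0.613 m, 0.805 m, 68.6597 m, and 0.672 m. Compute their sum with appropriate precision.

70.750 m

0.613 m + 0.805 m + 68.6597 m + 0.672 m = 70.7497 m.
Addition/subtraction keeps the fewest decimal places: 0.613 → 3 decimal places, 0.805 → 3 decimal places, 68.6597 → 4 decimal places, 0.672 → 3 decimal places; limit is 3.
Rounded to 3 decimal places: 70.750 m.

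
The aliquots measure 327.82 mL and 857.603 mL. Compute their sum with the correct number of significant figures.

327.82 mL + 857.603 mL = 1185.423 mL.
Addition/subtraction keeps the fewest decimal places: 327.82 → 2 decimal places, 857.603 → 3 decimal places; limit is 2.
Rounded to 2 decimal places: 1185.42 mL.

1185.42 mL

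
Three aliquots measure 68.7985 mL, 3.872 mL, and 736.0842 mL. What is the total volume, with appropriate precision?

808.755 mL

68.7985 mL + 3.872 mL + 736.0842 mL = 808.7547 mL.
Addition/subtraction keeps the fewest decimal places: 68.7985 → 4 decimal places, 3.872 → 3 decimal places, 736.0842 → 4 decimal places; limit is 3.
Rounded to 3 decimal places: 808.755 mL.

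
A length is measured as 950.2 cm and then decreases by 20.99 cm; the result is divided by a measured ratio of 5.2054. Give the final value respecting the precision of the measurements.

950.2 cm − 20.99 cm = 929.21 cm; the difference is limited to 1 decimal place (4 s.f.).
Carrying full precision, 929.21 ÷ 5.2054 = 178.508856188… cm; 5.2054 has 5 s.f., so the result keeps min(4, 5) = 4 s.f.
Rounded to 4 significant figures: 178.5 cm.

178.5 cm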